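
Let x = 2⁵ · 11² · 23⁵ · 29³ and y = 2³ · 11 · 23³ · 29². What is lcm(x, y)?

max exponent per prime: 2⁵ · 11² · 23⁵ · 29³ = 607810953621344

607810953621344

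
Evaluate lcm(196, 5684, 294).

17052

196 = 2² · 7²; 5684 = 2² · 7² · 29; 294 = 2 · 3 · 7²
lcm takes max exponent of each prime: 2² · 3 · 7² · 29 = 17052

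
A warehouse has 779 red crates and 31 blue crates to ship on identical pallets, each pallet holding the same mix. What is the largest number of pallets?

1

Euclid: 779 = 25·31 + 4; 31 = 7·4 + 3; 4 = 1·3 + 1; 3 = 3·1 + 0. Last nonzero remainder: 1.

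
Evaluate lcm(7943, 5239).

gcd first: 7943 = 1·5239 + 2704; 5239 = 1·2704 + 2535; 2704 = 1·2535 + 169; 2535 = 15·169 + 0 → gcd = 169
lcm = 7943·5239/gcd = 41613377/169 = 246233

246233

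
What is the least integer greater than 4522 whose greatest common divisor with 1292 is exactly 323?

4845

gcd(m, 1292) = 323 forces 323 | m; write m = 323s. Then gcd(323s, 323·4) = 323·gcd(s, 4), so need gcd(s, 4) = 1.
323s > 4522 gives s ≥ 15. The least s ≥ 15 coprime to 4 is 15, so m = 323·15 = 4845.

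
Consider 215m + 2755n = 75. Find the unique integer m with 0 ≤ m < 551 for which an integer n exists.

gcd(215, 2755) = 5 (Euclid: 2755 = 12·215 + 175; 215 = 1·175 + 40; 175 = 4·40 + 15; 40 = 2·15 + 10; 15 = 1·10 + 5; 10 = 2·5 + 0), and 5 | 75.
Extended Euclid: 215·(-205) + 2755·(16) = 5. Scale by 15: m₀ = -3075.
General solution m = m₀ + 551t; reducing mod 551 gives m = 231 (and n = -18).

231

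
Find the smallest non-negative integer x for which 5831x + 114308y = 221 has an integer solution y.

5391

Reduce mod 114308: 5831x ≡ 221 (mod 114308). With g = gcd(5831, 114308) = 17 dividing 221, divide through: 343x ≡ 13 (mod 6724).
Since gcd(343, 6724) = 1, x ≡ 13·(343)⁻¹ ≡ 5391 (mod 6724). Smallest non-negative: 5391.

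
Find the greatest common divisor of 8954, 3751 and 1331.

121

gcd(8954, 3751): 8954 = 2·3751 + 1452; 3751 = 2·1452 + 847; 1452 = 1·847 + 605; 847 = 1·605 + 242; 605 = 2·242 + 121; 242 = 2·121 + 0 → 121
gcd(121, 1331): 1331 = 11·121 + 0 → 121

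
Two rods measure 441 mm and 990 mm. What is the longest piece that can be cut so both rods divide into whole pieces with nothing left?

9

Euclid: 990 = 2·441 + 108; 441 = 4·108 + 9; 108 = 12·9 + 0. Last nonzero remainder: 9.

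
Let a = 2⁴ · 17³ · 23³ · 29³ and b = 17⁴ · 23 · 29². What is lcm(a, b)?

max exponent per prime: 2⁴ · 17⁴ · 23³ · 29³ = 396545631531568

396545631531568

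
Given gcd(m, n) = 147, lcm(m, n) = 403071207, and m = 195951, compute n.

302379

Using mn = gcd(m,n)·lcm(m,n) = 147·403071207 = 59251467429, we get n = 59251467429/195951 = 302379.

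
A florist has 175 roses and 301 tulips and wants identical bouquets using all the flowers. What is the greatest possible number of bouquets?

175 = 5² · 7
301 = 7 · 43
Common: 7 = 7

7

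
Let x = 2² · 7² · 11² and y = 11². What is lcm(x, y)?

23716

max exponent per prime: 2² · 7² · 11² = 23716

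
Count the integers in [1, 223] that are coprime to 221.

Prime factors of 221: 13, 17. Count integers ≤ 223 divisible by none of them.
By inclusion–exclusion: 223 − ⌊223/13⌋ − ⌊223/17⌋ + ⌊223/221⌋ = 194.

194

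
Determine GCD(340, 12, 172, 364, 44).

340 = 2² · 5 · 17; 12 = 2² · 3; 172 = 2² · 43; 364 = 2² · 7 · 13; 44 = 2² · 11
gcd takes min exponent of each prime: 2² = 4

4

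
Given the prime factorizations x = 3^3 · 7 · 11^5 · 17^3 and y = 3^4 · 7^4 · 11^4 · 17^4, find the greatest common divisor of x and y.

13595003037

min exponent per shared prime: 3^3 · 7 · 11^4 · 17^3 = 13595003037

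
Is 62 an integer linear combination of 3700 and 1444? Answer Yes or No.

No

gcd(3700, 1444): 3700 = 2·1444 + 812; 1444 = 1·812 + 632; 812 = 1·632 + 180; 632 = 3·180 + 92; 180 = 1·92 + 88; 92 = 1·88 + 4; 88 = 22·4 + 0 → 4
4 does not divide 62, so a solution does not exist.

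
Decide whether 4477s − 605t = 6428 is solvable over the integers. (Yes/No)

By Bézout, 4477s − 605t = 6428 has integer solutions iff gcd(4477, 605) | 6428.
Euclid: 4477 = 7·605 + 242; 605 = 2·242 + 121; 242 = 2·121 + 0. gcd = 121; 6428 mod 121 = 15. No.

No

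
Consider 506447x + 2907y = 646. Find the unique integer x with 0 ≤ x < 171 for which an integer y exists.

Euclid: 506447 = 174·2907 + 629; 2907 = 4·629 + 391; 629 = 1·391 + 238; 391 = 1·238 + 153; 238 = 1·153 + 85; 153 = 1·85 + 68; 85 = 1·68 + 17; 68 = 4·17 + 0 → gcd = 17; 646 = 17·38.
Back-substitution yields 506447·(37) + 2907·(-6446) = 17, so one solution is x = 37·38 = 1406, y = -6446·38 = -244948.
Solutions in x differ by 2907/17 = 171; the one in [0, 171) is 1406 mod 171 = 38.

38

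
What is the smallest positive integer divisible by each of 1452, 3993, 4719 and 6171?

1452 = 2² · 3 · 11²; 3993 = 3 · 11³; 4719 = 3 · 11² · 13; 6171 = 3 · 11² · 17
lcm takes max exponent of each prime: 2² · 3 · 11³ · 13 · 17 = 3529812

3529812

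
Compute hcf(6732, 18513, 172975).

187

6732 = 2² · 3² · 11 · 17; 18513 = 3² · 11² · 17; 172975 = 5² · 11 · 17 · 37
gcd takes min exponent of each prime: 11 · 17 = 187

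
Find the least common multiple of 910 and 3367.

33670

910 = 2 · 5 · 7 · 13; 3367 = 7 · 13 · 37
max exponents: 2 · 5 · 7 · 13 · 37 = 33670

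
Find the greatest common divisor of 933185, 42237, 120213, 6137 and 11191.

361

gcd(933185, 42237): 933185 = 22·42237 + 3971; 42237 = 10·3971 + 2527; 3971 = 1·2527 + 1444; 2527 = 1·1444 + 1083; 1444 = 1·1083 + 361; 1083 = 3·361 + 0 → 361
gcd(361, 120213): 120213 = 333·361 + 0 → 361
gcd(361, 6137): 6137 = 17·361 + 0 → 361
gcd(361, 11191): 11191 = 31·361 + 0 → 361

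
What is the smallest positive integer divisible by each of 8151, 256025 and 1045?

9984975

8151 = 3 · 11 · 13 · 19; 256025 = 5² · 7² · 11 · 19; 1045 = 5 · 11 · 19
lcm takes max exponent of each prime: 3 · 5² · 7² · 11 · 13 · 19 = 9984975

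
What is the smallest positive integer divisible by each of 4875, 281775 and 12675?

4875 = 3 · 5³ · 13; 281775 = 3 · 5² · 13 · 17²; 12675 = 3 · 5² · 13²
lcm takes max exponent of each prime: 3 · 5³ · 13² · 17² = 18315375

18315375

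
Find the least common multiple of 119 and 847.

gcd first: 847 = 7·119 + 14; 119 = 8·14 + 7; 14 = 2·7 + 0 → gcd = 7
lcm = 119·847/gcd = 100793/7 = 14399

14399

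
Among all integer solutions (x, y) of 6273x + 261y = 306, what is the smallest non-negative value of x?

5

Reduce mod 261: 6273x ≡ 306 (mod 261). With g = gcd(6273, 261) = 9 dividing 306, divide through: 697x ≡ 34 (mod 29).
Since gcd(697, 29) = 1, x ≡ 34·(697)⁻¹ ≡ 5 (mod 29). Smallest non-negative: 5.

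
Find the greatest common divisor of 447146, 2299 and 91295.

19

gcd(447146, 2299): 447146 = 194·2299 + 1140; 2299 = 2·1140 + 19; 1140 = 60·19 + 0 → 19
gcd(19, 91295): 91295 = 4805·19 + 0 → 19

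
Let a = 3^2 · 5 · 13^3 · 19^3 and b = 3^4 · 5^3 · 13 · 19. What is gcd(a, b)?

11115

min exponent per shared prime: 3^2 · 5 · 13 · 19 = 11115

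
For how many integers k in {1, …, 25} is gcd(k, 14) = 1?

Prime factors of 14: 2, 7. Count integers ≤ 25 divisible by none of them.
By inclusion–exclusion: 25 − ⌊25/2⌋ − ⌊25/7⌋ + ⌊25/14⌋ = 11.

11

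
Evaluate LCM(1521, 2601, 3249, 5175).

91243535175

1521 = 3² · 13²; 2601 = 3² · 17²; 3249 = 3² · 19²; 5175 = 3² · 5² · 23
lcm takes max exponent of each prime: 3² · 5² · 13² · 17² · 19² · 23 = 91243535175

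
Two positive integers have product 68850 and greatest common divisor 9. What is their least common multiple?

gcd·lcm = product, so lcm = 68850/9 = 7650.

7650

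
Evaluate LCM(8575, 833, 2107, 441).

56414925

lcm(8575, 833) = 8575·833/gcd = 7142975/49 = 145775
lcm(145775, 2107) = 145775·2107/gcd = 307147925/49 = 6268325
lcm(6268325, 441) = 6268325·441/gcd = 2764331325/49 = 56414925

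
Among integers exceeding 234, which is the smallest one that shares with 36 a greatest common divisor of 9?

243

gcd(t, 36) = 9 forces 9 | t; write t = 9s. Then gcd(9s, 9·4) = 9·gcd(s, 4), so need gcd(s, 4) = 1.
9s > 234 gives s ≥ 27. The least s ≥ 27 coprime to 4 is 27, so t = 9·27 = 243.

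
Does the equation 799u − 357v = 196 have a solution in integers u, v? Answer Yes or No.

No

gcd(799, 357): 799 = 2·357 + 85; 357 = 4·85 + 17; 85 = 5·17 + 0 → 17
17 does not divide 196, so a solution does not exist.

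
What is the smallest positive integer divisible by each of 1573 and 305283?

3968679

gcd first: 305283 = 194·1573 + 121; 1573 = 13·121 + 0 → gcd = 121
lcm = 1573·305283/gcd = 480210159/121 = 3968679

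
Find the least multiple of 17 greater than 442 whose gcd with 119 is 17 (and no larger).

119 = 17·7. Any a with gcd(a, 119) = 17 is a multiple of 17, say 17s, with s coprime to 7.
Need s > 442/17, so s ≥ 27. First s ≥ 27 with gcd(s, 7) = 1 is s = 27. Thus a = 17·27 = 459.

459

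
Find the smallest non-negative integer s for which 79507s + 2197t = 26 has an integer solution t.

143

gcd(79507, 2197) = 1 (Euclid: 79507 = 36·2197 + 415; 2197 = 5·415 + 122; 415 = 3·122 + 49; 122 = 2·49 + 24; 49 = 2·24 + 1; 24 = 24·1 + 0), and 1 | 26.
Extended Euclid: 79507·(90) + 2197·(-3257) = 1. Scale by 26: s₀ = 2340.
General solution s = s₀ + 2197k; reducing mod 2197 gives s = 143 (and t = -5175).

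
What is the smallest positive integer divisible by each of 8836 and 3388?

gcd first: 8836 = 2·3388 + 2060; 3388 = 1·2060 + 1328; 2060 = 1·1328 + 732; 1328 = 1·732 + 596; 732 = 1·596 + 136; 596 = 4·136 + 52; 136 = 2·52 + 32; 52 = 1·32 + 20; 32 = 1·20 + 12; 20 = 1·12 + 8; 12 = 1·8 + 4; 8 = 2·4 + 0 → gcd = 4
lcm = 8836·3388/gcd = 29936368/4 = 7484092

7484092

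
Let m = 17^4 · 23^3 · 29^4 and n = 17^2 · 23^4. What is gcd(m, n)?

min exponent per shared prime: 17^2 · 23^3 = 3516263

3516263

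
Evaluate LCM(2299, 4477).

85063

gcd first: 4477 = 1·2299 + 2178; 2299 = 1·2178 + 121; 2178 = 18·121 + 0 → gcd = 121
lcm = 2299·4477/gcd = 10292623/121 = 85063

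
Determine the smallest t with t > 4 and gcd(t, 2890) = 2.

6

2890 = 2·1445. Any t with gcd(t, 2890) = 2 is a multiple of 2, say 2s, with s coprime to 1445.
Need s > 4/2, so s ≥ 3. First s ≥ 3 with gcd(s, 1445) = 1 is s = 3. Thus t = 2·3 = 6.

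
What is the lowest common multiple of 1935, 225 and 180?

1935 = 3² · 5 · 43; 225 = 3² · 5²; 180 = 2² · 3² · 5
lcm takes max exponent of each prime: 2² · 3² · 5² · 43 = 38700

38700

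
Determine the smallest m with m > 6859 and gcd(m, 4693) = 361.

7220

4693 = 361·13. Any m with gcd(m, 4693) = 361 is a multiple of 361, say 361s, with s coprime to 13.
Need s > 6859/361, so s ≥ 20. First s ≥ 20 with gcd(s, 13) = 1 is s = 20. Thus m = 361·20 = 7220.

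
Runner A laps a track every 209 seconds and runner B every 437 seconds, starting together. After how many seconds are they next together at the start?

209 = 11 · 19; 437 = 19 · 23
max exponents: 11 · 19 · 23 = 4807

4807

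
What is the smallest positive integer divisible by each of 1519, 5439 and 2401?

8261841

1519 = 7² · 31; 5439 = 3 · 7² · 37; 2401 = 7⁴
lcm takes max exponent of each prime: 3 · 7⁴ · 31 · 37 = 8261841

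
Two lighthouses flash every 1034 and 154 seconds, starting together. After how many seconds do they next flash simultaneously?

7238

gcd first: 1034 = 6·154 + 110; 154 = 1·110 + 44; 110 = 2·44 + 22; 44 = 2·22 + 0 → gcd = 22
lcm = 1034·154/gcd = 159236/22 = 7238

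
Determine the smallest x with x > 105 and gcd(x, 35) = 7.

35 = 7·5. Any x with gcd(x, 35) = 7 is a multiple of 7, say 7s, with s coprime to 5.
Need s > 105/7, so s ≥ 16. First s ≥ 16 with gcd(s, 5) = 1 is s = 16. Thus x = 7·16 = 112.

112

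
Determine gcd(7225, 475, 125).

gcd(7225, 475): 7225 = 15·475 + 100; 475 = 4·100 + 75; 100 = 1·75 + 25; 75 = 3·25 + 0 → 25
gcd(25, 125): 125 = 5·25 + 0 → 25

25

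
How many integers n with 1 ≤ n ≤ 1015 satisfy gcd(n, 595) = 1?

Prime factors of 595: 5, 7, 17. Count integers ≤ 1015 divisible by none of them.
By inclusion–exclusion: 1015 − ⌊1015/5⌋ − ⌊1015/7⌋ − ⌊1015/17⌋ + ⌊1015/35⌋ + ⌊1015/85⌋ + ⌊1015/119⌋ − ⌊1015/595⌋ = 655.

655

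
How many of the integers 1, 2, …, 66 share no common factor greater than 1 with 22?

30

Prime factors of 22: 2, 11. Count integers ≤ 66 divisible by none of them.
By inclusion–exclusion: 66 − ⌊66/2⌋ − ⌊66/11⌋ + ⌊66/22⌋ = 30.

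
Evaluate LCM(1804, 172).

1804 = 2² · 11 · 41; 172 = 2² · 43
max exponents: 2² · 11 · 41 · 43 = 77572

77572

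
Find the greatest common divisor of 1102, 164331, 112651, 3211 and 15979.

19

1102 = 2 · 19 · 29; 164331 = 3² · 19 · 31²; 112651 = 7² · 11² · 19; 3211 = 13² · 19; 15979 = 19 · 29²
gcd takes min exponent of each prime: 19 = 19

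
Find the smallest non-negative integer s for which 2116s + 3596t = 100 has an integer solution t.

Euclid: 3596 = 1·2116 + 1480; 2116 = 1·1480 + 636; 1480 = 2·636 + 208; 636 = 3·208 + 12; 208 = 17·12 + 4; 12 = 3·4 + 0 → gcd = 4; 100 = 4·25.
Back-substitution yields 2116·(-294) + 3596·(173) = 4, so one solution is s = -294·25 = -7350, t = 173·25 = 4325.
Solutions in s differ by 3596/4 = 899; the one in [0, 899) is -7350 mod 899 = 741.

741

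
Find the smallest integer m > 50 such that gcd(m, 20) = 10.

Multiples of 10 above 50: 10·6, 10·7, … . Need the cofactor coprime to 20/10 = 2.
Checking s = 6, 7, … the first with gcd(s, 2) = 1 is s = 7, giving 70.

70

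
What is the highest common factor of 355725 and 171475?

355725 = 3³ · 5² · 17 · 31
171475 = 5² · 19³
Common: 5² = 25

25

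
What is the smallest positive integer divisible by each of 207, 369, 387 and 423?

lcm(207, 369) = 207·369/gcd = 76383/9 = 8487
lcm(8487, 387) = 8487·387/gcd = 3284469/9 = 364941
lcm(364941, 423) = 364941·423/gcd = 154370043/9 = 17152227

17152227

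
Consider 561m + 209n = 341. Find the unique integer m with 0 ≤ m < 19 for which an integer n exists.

17

gcd(561, 209) = 11 (Euclid: 561 = 2·209 + 143; 209 = 1·143 + 66; 143 = 2·66 + 11; 66 = 6·11 + 0), and 11 | 341.
Extended Euclid: 561·(3) + 209·(-8) = 11. Scale by 31: m₀ = 93.
General solution m = m₀ + 19t; reducing mod 19 gives m = 17 (and n = -44).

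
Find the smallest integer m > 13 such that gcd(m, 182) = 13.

Multiples of 13 above 13: 13·2, 13·3, … . Need the cofactor coprime to 182/13 = 14.
Checking s = 2, 3, … the first with gcd(s, 14) = 1 is s = 3, giving 39.

39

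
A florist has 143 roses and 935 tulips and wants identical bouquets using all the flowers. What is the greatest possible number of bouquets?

143 = 11 · 13
935 = 5 · 11 · 17
Common: 11 = 11

11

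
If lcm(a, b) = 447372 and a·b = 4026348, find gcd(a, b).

gcd·lcm = product, so gcd = 4026348/447372 = 9.

9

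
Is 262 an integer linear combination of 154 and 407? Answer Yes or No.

No

By Bézout, 154x + 407y = 262 has integer solutions iff gcd(154, 407) | 262.
Euclid: 407 = 2·154 + 99; 154 = 1·99 + 55; 99 = 1·55 + 44; 55 = 1·44 + 11; 44 = 4·11 + 0. gcd = 11; 262 mod 11 = 9. No.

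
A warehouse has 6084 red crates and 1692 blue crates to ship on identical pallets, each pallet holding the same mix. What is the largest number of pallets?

36

Euclid: 6084 = 3·1692 + 1008; 1692 = 1·1008 + 684; 1008 = 1·684 + 324; 684 = 2·324 + 36; 324 = 9·36 + 0. Last nonzero remainder: 36.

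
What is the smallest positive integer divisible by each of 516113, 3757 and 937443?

10755835692927

516113 = 13 · 29 · 37²; 3757 = 13 · 17²; 937443 = 3 · 13² · 43²
lcm takes max exponent of each prime: 3 · 13² · 17² · 29 · 37² · 43² = 10755835692927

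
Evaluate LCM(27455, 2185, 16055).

27455 = 5 · 17² · 19; 2185 = 5 · 19 · 23; 16055 = 5 · 13² · 19
lcm takes max exponent of each prime: 5 · 13² · 17² · 19 · 23 = 106717585

106717585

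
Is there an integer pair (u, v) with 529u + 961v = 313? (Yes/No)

gcd(529, 961): 961 = 1·529 + 432; 529 = 1·432 + 97; 432 = 4·97 + 44; 97 = 2·44 + 9; 44 = 4·9 + 8; 9 = 1·8 + 1; 8 = 8·1 + 0 → 1
1 divides 313, so a solution exists.

Yes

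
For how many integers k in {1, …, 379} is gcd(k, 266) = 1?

154

266 = 2·7·19. Inclusion–exclusion on these primes:
379 − ⌊379/2⌋ − ⌊379/7⌋ − ⌊379/19⌋ + ⌊379/14⌋ + ⌊379/38⌋ + ⌊379/133⌋ − ⌊379/266⌋ = 154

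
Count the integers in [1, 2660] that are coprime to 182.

1053

Prime factors of 182: 2, 7, 13. Count integers ≤ 2660 divisible by none of them.
By inclusion–exclusion: 2660 − ⌊2660/2⌋ − ⌊2660/7⌋ − ⌊2660/13⌋ + ⌊2660/14⌋ + ⌊2660/26⌋ + ⌊2660/91⌋ − ⌊2660/182⌋ = 1053.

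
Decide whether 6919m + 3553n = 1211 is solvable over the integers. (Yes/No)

No

gcd(6919, 3553): 6919 = 1·3553 + 3366; 3553 = 1·3366 + 187; 3366 = 18·187 + 0 → 187
187 does not divide 1211, so a solution does not exist.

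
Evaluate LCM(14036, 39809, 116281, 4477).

14036 = 2² · 11² · 29; 39809 = 7 · 11² · 47; 116281 = 11² · 31²; 4477 = 11² · 37
lcm takes max exponent of each prime: 2² · 7 · 11² · 29 · 31² · 37 · 47 = 164196679108

164196679108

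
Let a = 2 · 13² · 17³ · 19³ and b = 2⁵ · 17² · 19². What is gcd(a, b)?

208658

min exponent per shared prime: 2 · 17² · 19² = 208658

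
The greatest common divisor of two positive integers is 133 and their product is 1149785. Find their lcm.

8645

Since gcd(m,n)·lcm(m,n) = mn, lcm = 1149785/133 = 8645.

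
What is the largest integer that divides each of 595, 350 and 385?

gcd(595, 350): 595 = 1·350 + 245; 350 = 1·245 + 105; 245 = 2·105 + 35; 105 = 3·35 + 0 → 35
gcd(35, 385): 385 = 11·35 + 0 → 35

35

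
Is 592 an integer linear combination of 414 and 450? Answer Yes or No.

gcd(414, 450): 450 = 1·414 + 36; 414 = 11·36 + 18; 36 = 2·18 + 0 → 18
18 does not divide 592, so a solution does not exist.

No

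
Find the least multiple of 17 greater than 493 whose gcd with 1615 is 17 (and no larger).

527

Multiples of 17 above 493: 17·30, 17·31, … . Need the cofactor coprime to 1615/17 = 95.
Checking s = 30, 31, … the first with gcd(s, 95) = 1 is s = 31, giving 527.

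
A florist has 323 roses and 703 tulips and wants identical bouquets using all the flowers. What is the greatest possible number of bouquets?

323 = 17 · 19
703 = 19 · 37
Common: 19 = 19

19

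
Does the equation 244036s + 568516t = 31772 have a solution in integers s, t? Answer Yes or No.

gcd(244036, 568516): 568516 = 2·244036 + 80444; 244036 = 3·80444 + 2704; 80444 = 29·2704 + 2028; 2704 = 1·2028 + 676; 2028 = 3·676 + 0 → 676
676 divides 31772, so a solution exists.

Yes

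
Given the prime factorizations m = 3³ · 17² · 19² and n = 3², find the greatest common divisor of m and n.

9

min exponent per shared prime: 3² = 9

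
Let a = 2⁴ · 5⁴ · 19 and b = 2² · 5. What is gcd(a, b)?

20

min exponent per shared prime: 2² · 5 = 20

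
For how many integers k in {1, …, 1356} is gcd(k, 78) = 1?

417

78 = 2·3·13. Inclusion–exclusion on these primes:
1356 − ⌊1356/2⌋ − ⌊1356/3⌋ − ⌊1356/13⌋ + ⌊1356/6⌋ + ⌊1356/26⌋ + ⌊1356/39⌋ − ⌊1356/78⌋ = 417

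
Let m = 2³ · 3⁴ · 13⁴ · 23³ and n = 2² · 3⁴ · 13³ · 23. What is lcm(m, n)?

max exponent per prime: 2³ · 3⁴ · 13⁴ · 23³ = 225181093176

225181093176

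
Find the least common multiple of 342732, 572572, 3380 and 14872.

2902940040

342732 = 2² · 3 · 13⁴; 572572 = 2² · 7 · 11² · 13²; 3380 = 2² · 5 · 13²; 14872 = 2³ · 11 · 13²
lcm takes max exponent of each prime: 2³ · 3 · 5 · 7 · 11² · 13⁴ = 2902940040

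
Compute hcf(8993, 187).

17

Euclid: 8993 = 48·187 + 17; 187 = 11·17 + 0. Last nonzero remainder: 17.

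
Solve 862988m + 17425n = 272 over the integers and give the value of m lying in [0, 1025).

Reduce mod 17425: 862988m ≡ 272 (mod 17425). With g = gcd(862988, 17425) = 17 dividing 272, divide through: 50764m ≡ 16 (mod 1025).
Since gcd(50764, 1025) = 1, m ≡ 16·(50764)⁻¹ ≡ 194 (mod 1025). Smallest non-negative: 194.

194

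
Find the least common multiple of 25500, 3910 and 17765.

25500 = 2² · 3 · 5³ · 17; 3910 = 2 · 5 · 17 · 23; 17765 = 5 · 11 · 17 · 19
lcm takes max exponent of each prime: 2² · 3 · 5³ · 11 · 17 · 19 · 23 = 122578500

122578500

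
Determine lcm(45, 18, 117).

1170

lcm(45, 18) = 45·18/gcd = 810/9 = 90
lcm(90, 117) = 90·117/gcd = 10530/9 = 1170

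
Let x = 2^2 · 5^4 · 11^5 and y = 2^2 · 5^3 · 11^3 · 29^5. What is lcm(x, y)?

max exponent per prime: 2^2 · 5^4 · 11^5 · 29^5 = 8258352643997500

8258352643997500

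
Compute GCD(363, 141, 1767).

gcd(363, 141): 363 = 2·141 + 81; 141 = 1·81 + 60; 81 = 1·60 + 21; 60 = 2·21 + 18; 21 = 1·18 + 3; 18 = 6·3 + 0 → 3
gcd(3, 1767): 1767 = 589·3 + 0 → 3

3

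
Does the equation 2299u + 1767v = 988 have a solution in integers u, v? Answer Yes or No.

By Bézout, 2299u + 1767v = 988 has integer solutions iff gcd(2299, 1767) | 988.
Euclid: 2299 = 1·1767 + 532; 1767 = 3·532 + 171; 532 = 3·171 + 19; 171 = 9·19 + 0. gcd = 19; 988 mod 19 = 0. Yes.

Yes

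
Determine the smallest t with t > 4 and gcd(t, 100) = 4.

gcd(t, 100) = 4 forces 4 | t; write t = 4s. Then gcd(4s, 4·25) = 4·gcd(s, 25), so need gcd(s, 25) = 1.
4s > 4 gives s ≥ 2. The least s ≥ 2 coprime to 25 is 2, so t = 4·2 = 8.

8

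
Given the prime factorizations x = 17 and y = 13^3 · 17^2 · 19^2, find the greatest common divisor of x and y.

17

min exponent per shared prime: 17 = 17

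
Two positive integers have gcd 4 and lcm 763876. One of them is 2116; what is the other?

1444

p·q = gcd·lcm = 4·763876 = 3055504, so q = 3055504/2116 = 1444.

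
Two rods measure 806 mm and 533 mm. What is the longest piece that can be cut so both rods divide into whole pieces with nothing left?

806 = 2 · 13 · 31
533 = 13 · 41
Common: 13 = 13

13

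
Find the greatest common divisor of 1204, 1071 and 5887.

gcd(1204, 1071): 1204 = 1·1071 + 133; 1071 = 8·133 + 7; 133 = 19·7 + 0 → 7
gcd(7, 5887): 5887 = 841·7 + 0 → 7

7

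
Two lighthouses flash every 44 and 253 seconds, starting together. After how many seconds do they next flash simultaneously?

1012

44 = 2² · 11; 253 = 11 · 23
max exponents: 2² · 11 · 23 = 1012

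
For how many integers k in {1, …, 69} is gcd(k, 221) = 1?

Prime factors of 221: 13, 17. Count integers ≤ 69 divisible by none of them.
By inclusion–exclusion: 69 − ⌊69/13⌋ − ⌊69/17⌋ + ⌊69/221⌋ = 60.

60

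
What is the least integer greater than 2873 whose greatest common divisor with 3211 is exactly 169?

3042

Multiples of 169 above 2873: 169·18, 169·19, … . Need the cofactor coprime to 3211/169 = 19.
Checking s = 18, 19, … the first with gcd(s, 19) = 1 is s = 18, giving 3042.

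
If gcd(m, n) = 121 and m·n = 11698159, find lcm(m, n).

96679

Since gcd(m,n)·lcm(m,n) = mn, lcm = 11698159/121 = 96679.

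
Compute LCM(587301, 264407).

1085919549

587301 = 3 · 11 · 13 · 37²; 264407 = 11 · 13 · 43²
max exponents: 3 · 11 · 13 · 37² · 43² = 1085919549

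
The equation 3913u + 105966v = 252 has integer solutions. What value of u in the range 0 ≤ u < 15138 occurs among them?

Euclid: 105966 = 27·3913 + 315; 3913 = 12·315 + 133; 315 = 2·133 + 49; 133 = 2·49 + 35; 49 = 1·35 + 14; 35 = 2·14 + 7; 14 = 2·7 + 0 → gcd = 7; 252 = 7·36.
Back-substitution yields 3913·(6391) + 105966·(-236) = 7, so one solution is u = 6391·36 = 230076, v = -236·36 = -8496.
Solutions in u differ by 105966/7 = 15138; the one in [0, 15138) is 230076 mod 15138 = 3006.

3006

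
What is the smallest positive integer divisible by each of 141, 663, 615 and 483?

1028468805

lcm(141, 663) = 141·663/gcd = 93483/3 = 31161
lcm(31161, 615) = 31161·615/gcd = 19164015/3 = 6388005
lcm(6388005, 483) = 6388005·483/gcd = 3085406415/3 = 1028468805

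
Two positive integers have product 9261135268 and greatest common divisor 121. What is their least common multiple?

For any two positive integers, gcd × lcm equals their product. Hence lcm = 9261135268 / 121 = 76538308.

76538308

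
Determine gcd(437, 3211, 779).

19

gcd(437, 3211): 3211 = 7·437 + 152; 437 = 2·152 + 133; 152 = 1·133 + 19; 133 = 7·19 + 0 → 19
gcd(19, 779): 779 = 41·19 + 0 → 19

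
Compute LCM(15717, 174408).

5406648

gcd first: 174408 = 11·15717 + 1521; 15717 = 10·1521 + 507; 1521 = 3·507 + 0 → gcd = 507
lcm = 15717·174408/gcd = 2741170536/507 = 5406648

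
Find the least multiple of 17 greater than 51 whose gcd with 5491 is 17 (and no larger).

Multiples of 17 above 51: 17·4, 17·5, … . Need the cofactor coprime to 5491/17 = 323.
Checking s = 4, 5, … the first with gcd(s, 323) = 1 is s = 4, giving 68.

68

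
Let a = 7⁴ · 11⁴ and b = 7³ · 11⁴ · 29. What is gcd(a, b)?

min exponent per shared prime: 7³ · 11⁴ = 5021863

5021863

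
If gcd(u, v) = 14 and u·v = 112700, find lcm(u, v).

8050

For any two positive integers, gcd × lcm equals their product. Hence lcm = 112700 / 14 = 8050.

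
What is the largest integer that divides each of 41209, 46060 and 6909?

49

gcd(41209, 46060): 46060 = 1·41209 + 4851; 41209 = 8·4851 + 2401; 4851 = 2·2401 + 49; 2401 = 49·49 + 0 → 49
gcd(49, 6909): 6909 = 141·49 + 0 → 49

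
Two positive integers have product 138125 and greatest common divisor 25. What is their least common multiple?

gcd·lcm = product, so lcm = 138125/25 = 5525.

5525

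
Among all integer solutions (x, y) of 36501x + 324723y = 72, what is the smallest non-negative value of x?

27961

Reduce mod 324723: 36501x ≡ 72 (mod 324723). With g = gcd(36501, 324723) = 3 dividing 72, divide through: 12167x ≡ 24 (mod 108241).
Since gcd(12167, 108241) = 1, x ≡ 24·(12167)⁻¹ ≡ 27961 (mod 108241). Smallest non-negative: 27961.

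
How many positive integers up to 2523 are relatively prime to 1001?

1001 = 7·11·13. Inclusion–exclusion on these primes:
2523 − ⌊2523/7⌋ − ⌊2523/11⌋ − ⌊2523/13⌋ + ⌊2523/77⌋ + ⌊2523/91⌋ + ⌊2523/143⌋ − ⌊2523/1001⌋ = 1814

1814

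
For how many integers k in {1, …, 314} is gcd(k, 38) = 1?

Prime factors of 38: 2, 19. Count integers ≤ 314 divisible by none of them.
By inclusion–exclusion: 314 − ⌊314/2⌋ − ⌊314/19⌋ + ⌊314/38⌋ = 149.

149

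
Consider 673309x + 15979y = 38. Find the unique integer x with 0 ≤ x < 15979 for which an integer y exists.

14535

Euclid: 673309 = 42·15979 + 2191; 15979 = 7·2191 + 642; 2191 = 3·642 + 265; 642 = 2·265 + 112; 265 = 2·112 + 41; 112 = 2·41 + 30; 41 = 1·30 + 11; 30 = 2·11 + 8; 11 = 1·8 + 3; 8 = 2·3 + 2; 3 = 1·2 + 1; 2 = 2·1 + 0 → gcd = 1; 38 = 1·38.
Back-substitution yields 673309·(5849) + 15979·(-246460) = 1, so one solution is x = 5849·38 = 222262, y = -246460·38 = -9365480.
Solutions in x differ by 15979/1 = 15979; the one in [0, 15979) is 222262 mod 15979 = 14535.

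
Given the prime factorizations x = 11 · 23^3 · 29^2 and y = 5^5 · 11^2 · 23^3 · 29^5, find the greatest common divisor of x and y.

112556917

min exponent per shared prime: 11 · 23^3 · 29^2 = 112556917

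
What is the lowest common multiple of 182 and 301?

gcd first: 301 = 1·182 + 119; 182 = 1·119 + 63; 119 = 1·63 + 56; 63 = 1·56 + 7; 56 = 8·7 + 0 → gcd = 7
lcm = 182·301/gcd = 54782/7 = 7826

7826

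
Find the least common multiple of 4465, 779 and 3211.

4465 = 5 · 19 · 47; 779 = 19 · 41; 3211 = 13² · 19
lcm takes max exponent of each prime: 5 · 13² · 19 · 41 · 47 = 30937985

30937985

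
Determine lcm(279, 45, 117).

18135

279 = 3² · 31; 45 = 3² · 5; 117 = 3² · 13
lcm takes max exponent of each prime: 3² · 5 · 13 · 31 = 18135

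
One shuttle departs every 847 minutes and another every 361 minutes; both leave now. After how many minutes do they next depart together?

847 = 7 · 11²; 361 = 19²
max exponents: 7 · 11² · 19² = 305767

305767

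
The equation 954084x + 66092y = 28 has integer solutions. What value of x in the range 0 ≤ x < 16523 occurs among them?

Euclid: 954084 = 14·66092 + 28796; 66092 = 2·28796 + 8500; 28796 = 3·8500 + 3296; 8500 = 2·3296 + 1908; 3296 = 1·1908 + 1388; 1908 = 1·1388 + 520; 1388 = 2·520 + 348; 520 = 1·348 + 172; 348 = 2·172 + 4; 172 = 43·4 + 0 → gcd = 4; 28 = 4·7.
Back-substitution yields 954084·(381) + 66092·(-5500) = 4, so one solution is x = 381·7 = 2667, y = -5500·7 = -38500.
Solutions in x differ by 66092/4 = 16523; the one in [0, 16523) is 2667 mod 16523 = 2667.

2667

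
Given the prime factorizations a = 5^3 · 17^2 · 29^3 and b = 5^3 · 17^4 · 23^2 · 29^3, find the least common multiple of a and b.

134696206362625

max exponent per prime: 5^3 · 17^4 · 23^2 · 29^3 = 134696206362625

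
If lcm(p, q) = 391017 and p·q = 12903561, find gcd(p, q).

From gcd × lcm = pq: gcd = 12903561 / 391017 = 33.

33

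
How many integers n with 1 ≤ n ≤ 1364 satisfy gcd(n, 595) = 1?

595 = 5·7·17. Inclusion–exclusion on these primes:
1364 − ⌊1364/5⌋ − ⌊1364/7⌋ − ⌊1364/17⌋ + ⌊1364/35⌋ + ⌊1364/85⌋ + ⌊1364/119⌋ − ⌊1364/595⌋ = 881

881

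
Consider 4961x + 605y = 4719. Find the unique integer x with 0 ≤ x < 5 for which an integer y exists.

gcd(4961, 605) = 121 (Euclid: 4961 = 8·605 + 121; 605 = 5·121 + 0), and 121 | 4719.
Extended Euclid: 4961·(1) + 605·(-8) = 121. Scale by 39: x₀ = 39.
General solution x = x₀ + 5t; reducing mod 5 gives x = 4 (and y = -25).

4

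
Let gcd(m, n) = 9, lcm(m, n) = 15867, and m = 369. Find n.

387

Using mn = gcd(m,n)·lcm(m,n) = 9·15867 = 142803, we get n = 142803/369 = 387.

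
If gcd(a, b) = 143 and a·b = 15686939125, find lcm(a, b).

gcd·lcm = product, so lcm = 15686939125/143 = 109698875.

109698875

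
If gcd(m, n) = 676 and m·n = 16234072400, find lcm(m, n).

24014900

Since gcd(m,n)·lcm(m,n) = mn, lcm = 16234072400/676 = 24014900.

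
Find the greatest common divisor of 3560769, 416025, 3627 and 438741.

gcd(3560769, 416025): 3560769 = 8·416025 + 232569; 416025 = 1·232569 + 183456; 232569 = 1·183456 + 49113; 183456 = 3·49113 + 36117; 49113 = 1·36117 + 12996; 36117 = 2·12996 + 10125; 12996 = 1·10125 + 2871; 10125 = 3·2871 + 1512; 2871 = 1·1512 + 1359; 1512 = 1·1359 + 153; 1359 = 8·153 + 135; 153 = 1·135 + 18; 135 = 7·18 + 9; 18 = 2·9 + 0 → 9
gcd(9, 3627): 3627 = 403·9 + 0 → 9
gcd(9, 438741): 438741 = 48749·9 + 0 → 9

9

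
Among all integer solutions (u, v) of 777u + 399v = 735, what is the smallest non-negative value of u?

Reduce mod 399: 777u ≡ 735 (mod 399). With g = gcd(777, 399) = 21 dividing 735, divide through: 37u ≡ 35 (mod 19).
Since gcd(37, 19) = 1, u ≡ 35·(37)⁻¹ ≡ 3 (mod 19). Smallest non-negative: 3.

3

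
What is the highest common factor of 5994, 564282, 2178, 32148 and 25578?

18

5994 = 2 · 3⁴ · 37; 564282 = 2 · 3² · 23 · 29 · 47; 2178 = 2 · 3² · 11²; 32148 = 2² · 3² · 19 · 47; 25578 = 2 · 3² · 7² · 29
gcd takes min exponent of each prime: 2 · 3² = 18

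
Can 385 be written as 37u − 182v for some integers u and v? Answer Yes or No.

gcd(37, 182): 182 = 4·37 + 34; 37 = 1·34 + 3; 34 = 11·3 + 1; 3 = 3·1 + 0 → 1
1 divides 385, so a solution exists.

Yes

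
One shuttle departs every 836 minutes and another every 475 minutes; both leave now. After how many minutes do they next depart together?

20900

836 = 2² · 11 · 19; 475 = 5² · 19
max exponents: 2² · 5² · 11 · 19 = 20900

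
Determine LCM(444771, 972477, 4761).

1338059306133

444771 = 3⁴ · 17² · 19; 972477 = 3² · 11² · 19 · 47; 4761 = 3² · 23²
lcm takes max exponent of each prime: 3⁴ · 11² · 17² · 19 · 23² · 47 = 1338059306133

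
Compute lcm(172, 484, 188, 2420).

4890820

lcm(172, 484) = 172·484/gcd = 83248/4 = 20812
lcm(20812, 188) = 20812·188/gcd = 3912656/4 = 978164
lcm(978164, 2420) = 978164·2420/gcd = 2367156880/484 = 4890820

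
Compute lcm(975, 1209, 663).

975 = 3 · 5² · 13; 1209 = 3 · 13 · 31; 663 = 3 · 13 · 17
lcm takes max exponent of each prime: 3 · 5² · 13 · 17 · 31 = 513825

513825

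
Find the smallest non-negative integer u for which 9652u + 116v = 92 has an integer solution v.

28

Reduce mod 116: 9652u ≡ 92 (mod 116). With g = gcd(9652, 116) = 4 dividing 92, divide through: 2413u ≡ 23 (mod 29).
Since gcd(2413, 29) = 1, u ≡ 23·(2413)⁻¹ ≡ 28 (mod 29). Smallest non-negative: 28.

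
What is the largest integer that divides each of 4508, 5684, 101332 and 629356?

gcd(4508, 5684): 5684 = 1·4508 + 1176; 4508 = 3·1176 + 980; 1176 = 1·980 + 196; 980 = 5·196 + 0 → 196
gcd(196, 101332): 101332 = 517·196 + 0 → 196
gcd(196, 629356): 629356 = 3211·196 + 0 → 196

196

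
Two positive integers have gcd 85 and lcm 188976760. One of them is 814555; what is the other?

19720

u·v = gcd·lcm = 85·188976760 = 16063024600, so v = 16063024600/814555 = 19720.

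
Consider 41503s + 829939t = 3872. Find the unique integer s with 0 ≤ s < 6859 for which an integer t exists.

640

Euclid: 829939 = 19·41503 + 41382; 41503 = 1·41382 + 121; 41382 = 342·121 + 0 → gcd = 121; 3872 = 121·32.
Back-substitution yields 41503·(20) + 829939·(-1) = 121, so one solution is s = 20·32 = 640, t = -1·32 = -32.
Solutions in s differ by 829939/121 = 6859; the one in [0, 6859) is 640 mod 6859 = 640.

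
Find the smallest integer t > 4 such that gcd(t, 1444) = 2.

gcd(t, 1444) = 2 forces 2 | t; write t = 2s. Then gcd(2s, 2·722) = 2·gcd(s, 722), so need gcd(s, 722) = 1.
2s > 4 gives s ≥ 3. The least s ≥ 3 coprime to 722 is 3, so t = 2·3 = 6.

6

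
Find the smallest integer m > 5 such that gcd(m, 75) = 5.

10

Multiples of 5 above 5: 5·2, 5·3, … . Need the cofactor coprime to 75/5 = 15.
Checking s = 2, 3, … the first with gcd(s, 15) = 1 is s = 2, giving 10.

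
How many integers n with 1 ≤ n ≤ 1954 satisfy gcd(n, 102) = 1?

613

Prime factors of 102: 2, 3, 17. Count integers ≤ 1954 divisible by none of them.
By inclusion–exclusion: 1954 − ⌊1954/2⌋ − ⌊1954/3⌋ − ⌊1954/17⌋ + ⌊1954/6⌋ + ⌊1954/34⌋ + ⌊1954/51⌋ − ⌊1954/102⌋ = 613.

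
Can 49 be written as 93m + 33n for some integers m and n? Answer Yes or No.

No

By Bézout, 93m + 33n = 49 has integer solutions iff gcd(93, 33) | 49.
Euclid: 93 = 2·33 + 27; 33 = 1·27 + 6; 27 = 4·6 + 3; 6 = 2·3 + 0. gcd = 3; 49 mod 3 = 1. No.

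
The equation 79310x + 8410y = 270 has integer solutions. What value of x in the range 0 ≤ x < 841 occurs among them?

gcd(79310, 8410) = 10 (Euclid: 79310 = 9·8410 + 3620; 8410 = 2·3620 + 1170; 3620 = 3·1170 + 110; 1170 = 10·110 + 70; 110 = 1·70 + 40; 70 = 1·40 + 30; 40 = 1·30 + 10; 30 = 3·10 + 0), and 10 | 270.
Extended Euclid: 79310·(230) + 8410·(-2169) = 10. Scale by 27: x₀ = 6210.
General solution x = x₀ + 841t; reducing mod 841 gives x = 323 (and y = -3046).

323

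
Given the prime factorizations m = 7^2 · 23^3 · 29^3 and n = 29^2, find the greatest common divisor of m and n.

841

min exponent per shared prime: 29^2 = 841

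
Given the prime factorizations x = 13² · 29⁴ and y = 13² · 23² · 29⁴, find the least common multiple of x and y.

63231628681

max exponent per prime: 13² · 23² · 29⁴ = 63231628681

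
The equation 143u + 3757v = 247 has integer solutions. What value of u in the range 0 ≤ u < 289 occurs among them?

Euclid: 3757 = 26·143 + 39; 143 = 3·39 + 26; 39 = 1·26 + 13; 26 = 2·13 + 0 → gcd = 13; 247 = 13·19.
Back-substitution yields 143·(-105) + 3757·(4) = 13, so one solution is u = -105·19 = -1995, v = 4·19 = 76.
Solutions in u differ by 3757/13 = 289; the one in [0, 289) is -1995 mod 289 = 28.

28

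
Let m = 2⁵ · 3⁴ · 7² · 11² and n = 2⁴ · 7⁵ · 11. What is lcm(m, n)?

max exponent per prime: 2⁵ · 3⁴ · 7⁵ · 11² = 5271213024

5271213024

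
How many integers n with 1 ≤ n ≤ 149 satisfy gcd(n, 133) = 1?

Prime factors of 133: 7, 19. Count integers ≤ 149 divisible by none of them.
By inclusion–exclusion: 149 − ⌊149/7⌋ − ⌊149/19⌋ + ⌊149/133⌋ = 122.

122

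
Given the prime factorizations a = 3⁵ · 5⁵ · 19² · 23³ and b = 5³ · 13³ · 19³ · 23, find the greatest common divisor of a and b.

1037875

min exponent per shared prime: 5³ · 19² · 23 = 1037875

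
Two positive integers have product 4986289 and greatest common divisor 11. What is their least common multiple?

453299

Since gcd(a,b)·lcm(a,b) = ab, lcm = 4986289/11 = 453299.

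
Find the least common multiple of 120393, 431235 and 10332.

135150773940

lcm(120393, 431235) = 120393·431235/gcd = 51917675355/63 = 824090085
lcm(824090085, 10332) = 824090085·10332/gcd = 8514498758220/63 = 135150773940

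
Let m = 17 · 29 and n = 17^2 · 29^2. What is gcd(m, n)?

493

min exponent per shared prime: 17 · 29 = 493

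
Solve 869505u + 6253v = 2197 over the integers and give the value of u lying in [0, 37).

25

Euclid: 869505 = 139·6253 + 338; 6253 = 18·338 + 169; 338 = 2·169 + 0 → gcd = 169; 2197 = 169·13.
Back-substitution yields 869505·(-18) + 6253·(2503) = 169, so one solution is u = -18·13 = -234, v = 2503·13 = 32539.
Solutions in u differ by 6253/169 = 37; the one in [0, 37) is -234 mod 37 = 25.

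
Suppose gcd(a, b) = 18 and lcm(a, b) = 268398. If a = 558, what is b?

8658

Using ab = gcd(a,b)·lcm(a,b) = 18·268398 = 4831164, we get b = 4831164/558 = 8658.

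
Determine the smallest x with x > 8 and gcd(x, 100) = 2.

100 = 2·50. Any x with gcd(x, 100) = 2 is a multiple of 2, say 2s, with s coprime to 50.
Need s > 8/2, so s ≥ 5. First s ≥ 5 with gcd(s, 50) = 1 is s = 7. Thus x = 2·7 = 14.

14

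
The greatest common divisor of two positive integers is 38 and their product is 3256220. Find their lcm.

For any two positive integers, gcd × lcm equals their product. Hence lcm = 3256220 / 38 = 85690.

85690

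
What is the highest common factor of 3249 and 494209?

3249 = 3² · 19²
494209 = 19² · 37²
Common: 19² = 361

361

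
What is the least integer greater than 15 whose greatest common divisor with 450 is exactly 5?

35

450 = 5·90. Any t with gcd(t, 450) = 5 is a multiple of 5, say 5s, with s coprime to 90.
Need s > 15/5, so s ≥ 4. First s ≥ 4 with gcd(s, 90) = 1 is s = 7. Thus t = 5·7 = 35.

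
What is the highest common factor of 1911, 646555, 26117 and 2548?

1911 = 3 · 7² · 13; 646555 = 5 · 7³ · 13 · 29; 26117 = 7² · 13 · 41; 2548 = 2² · 7² · 13
gcd takes min exponent of each prime: 7² · 13 = 637

637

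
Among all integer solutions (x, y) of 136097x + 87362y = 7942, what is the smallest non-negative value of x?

Euclid: 136097 = 1·87362 + 48735; 87362 = 1·48735 + 38627; 48735 = 1·38627 + 10108; 38627 = 3·10108 + 8303; 10108 = 1·8303 + 1805; 8303 = 4·1805 + 1083; 1805 = 1·1083 + 722; 1083 = 1·722 + 361; 722 = 2·361 + 0 → gcd = 361; 7942 = 361·22.
Back-substitution yields 136097·(-95) + 87362·(148) = 361, so one solution is x = -95·22 = -2090, y = 148·22 = 3256.
Solutions in x differ by 87362/361 = 242; the one in [0, 242) is -2090 mod 242 = 88.

88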